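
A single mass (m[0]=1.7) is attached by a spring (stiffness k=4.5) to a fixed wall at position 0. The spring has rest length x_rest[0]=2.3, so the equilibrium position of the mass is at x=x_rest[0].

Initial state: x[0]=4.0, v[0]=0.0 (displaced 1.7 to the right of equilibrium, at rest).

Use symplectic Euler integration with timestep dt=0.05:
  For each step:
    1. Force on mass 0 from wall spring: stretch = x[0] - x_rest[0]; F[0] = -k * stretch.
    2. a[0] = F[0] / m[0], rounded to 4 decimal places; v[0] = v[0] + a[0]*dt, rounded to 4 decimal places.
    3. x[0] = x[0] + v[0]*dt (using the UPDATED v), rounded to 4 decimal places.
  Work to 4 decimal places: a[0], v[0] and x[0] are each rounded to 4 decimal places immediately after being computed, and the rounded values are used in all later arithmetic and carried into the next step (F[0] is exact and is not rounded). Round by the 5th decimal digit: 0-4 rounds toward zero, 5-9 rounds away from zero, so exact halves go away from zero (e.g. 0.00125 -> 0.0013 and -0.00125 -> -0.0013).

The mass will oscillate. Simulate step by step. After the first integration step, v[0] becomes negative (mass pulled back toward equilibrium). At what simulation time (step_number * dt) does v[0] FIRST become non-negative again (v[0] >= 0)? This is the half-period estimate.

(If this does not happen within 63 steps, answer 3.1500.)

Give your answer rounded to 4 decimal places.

Answer: 1.9500

Derivation:
Step 0: x=[4.0000] v=[0.0000]
Step 1: x=[3.9888] v=[-0.2250]
Step 2: x=[3.9664] v=[-0.4485]
Step 3: x=[3.9329] v=[-0.6691]
Step 4: x=[3.8886] v=[-0.8852]
Step 5: x=[3.8338] v=[-1.0955]
Step 6: x=[3.7689] v=[-1.2985]
Step 7: x=[3.6943] v=[-1.4929]
Step 8: x=[3.6104] v=[-1.6774]
Step 9: x=[3.5179] v=[-1.8508]
Step 10: x=[3.4173] v=[-2.0120]
Step 11: x=[3.3093] v=[-2.1599]
Step 12: x=[3.1946] v=[-2.2935]
Step 13: x=[3.0740] v=[-2.4119]
Step 14: x=[2.9483] v=[-2.5143]
Step 15: x=[2.8183] v=[-2.6001]
Step 16: x=[2.6849] v=[-2.6687]
Step 17: x=[2.5489] v=[-2.7196]
Step 18: x=[2.4113] v=[-2.7525]
Step 19: x=[2.2729] v=[-2.7672]
Step 20: x=[2.1347] v=[-2.7636]
Step 21: x=[1.9976] v=[-2.7417]
Step 22: x=[1.8625] v=[-2.7017]
Step 23: x=[1.7303] v=[-2.6438]
Step 24: x=[1.6019] v=[-2.5684]
Step 25: x=[1.4781] v=[-2.4760]
Step 26: x=[1.3597] v=[-2.3672]
Step 27: x=[1.2476] v=[-2.2428]
Step 28: x=[1.1424] v=[-2.1035]
Step 29: x=[1.0449] v=[-1.9503]
Step 30: x=[0.9557] v=[-1.7842]
Step 31: x=[0.8754] v=[-1.6063]
Step 32: x=[0.8045] v=[-1.4178]
Step 33: x=[0.7435] v=[-1.2199]
Step 34: x=[0.6928] v=[-1.0139]
Step 35: x=[0.6527] v=[-0.8012]
Step 36: x=[0.6235] v=[-0.5832]
Step 37: x=[0.6054] v=[-0.3613]
Step 38: x=[0.5986] v=[-0.1370]
Step 39: x=[0.6030] v=[0.0882]
First v>=0 after going negative at step 39, time=1.9500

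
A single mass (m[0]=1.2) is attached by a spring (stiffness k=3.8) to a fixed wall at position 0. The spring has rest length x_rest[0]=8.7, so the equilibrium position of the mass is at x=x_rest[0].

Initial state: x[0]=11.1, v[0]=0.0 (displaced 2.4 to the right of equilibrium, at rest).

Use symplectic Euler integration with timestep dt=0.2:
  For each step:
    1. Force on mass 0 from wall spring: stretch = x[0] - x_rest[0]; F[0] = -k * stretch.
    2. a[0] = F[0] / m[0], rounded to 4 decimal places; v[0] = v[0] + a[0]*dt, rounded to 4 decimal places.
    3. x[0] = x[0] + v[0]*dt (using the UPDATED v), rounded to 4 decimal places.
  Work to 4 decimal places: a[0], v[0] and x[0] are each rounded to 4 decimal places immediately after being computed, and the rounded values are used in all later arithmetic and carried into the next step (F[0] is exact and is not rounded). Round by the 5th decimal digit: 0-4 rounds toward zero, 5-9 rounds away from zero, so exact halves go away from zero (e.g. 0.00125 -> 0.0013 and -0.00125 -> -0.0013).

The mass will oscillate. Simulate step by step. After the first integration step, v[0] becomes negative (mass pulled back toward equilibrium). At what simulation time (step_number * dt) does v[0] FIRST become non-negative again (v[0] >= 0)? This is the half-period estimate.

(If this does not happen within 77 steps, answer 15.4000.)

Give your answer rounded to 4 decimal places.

Step 0: x=[11.1000] v=[0.0000]
Step 1: x=[10.7960] v=[-1.5200]
Step 2: x=[10.2265] v=[-2.8475]
Step 3: x=[9.4636] v=[-3.8143]
Step 4: x=[8.6040] v=[-4.2979]
Step 5: x=[7.7566] v=[-4.2371]
Step 6: x=[7.0287] v=[-3.6396]
Step 7: x=[6.5125] v=[-2.5811]
Step 8: x=[6.2734] v=[-1.1957]
Step 9: x=[6.3416] v=[0.3411]
First v>=0 after going negative at step 9, time=1.8000

Answer: 1.8000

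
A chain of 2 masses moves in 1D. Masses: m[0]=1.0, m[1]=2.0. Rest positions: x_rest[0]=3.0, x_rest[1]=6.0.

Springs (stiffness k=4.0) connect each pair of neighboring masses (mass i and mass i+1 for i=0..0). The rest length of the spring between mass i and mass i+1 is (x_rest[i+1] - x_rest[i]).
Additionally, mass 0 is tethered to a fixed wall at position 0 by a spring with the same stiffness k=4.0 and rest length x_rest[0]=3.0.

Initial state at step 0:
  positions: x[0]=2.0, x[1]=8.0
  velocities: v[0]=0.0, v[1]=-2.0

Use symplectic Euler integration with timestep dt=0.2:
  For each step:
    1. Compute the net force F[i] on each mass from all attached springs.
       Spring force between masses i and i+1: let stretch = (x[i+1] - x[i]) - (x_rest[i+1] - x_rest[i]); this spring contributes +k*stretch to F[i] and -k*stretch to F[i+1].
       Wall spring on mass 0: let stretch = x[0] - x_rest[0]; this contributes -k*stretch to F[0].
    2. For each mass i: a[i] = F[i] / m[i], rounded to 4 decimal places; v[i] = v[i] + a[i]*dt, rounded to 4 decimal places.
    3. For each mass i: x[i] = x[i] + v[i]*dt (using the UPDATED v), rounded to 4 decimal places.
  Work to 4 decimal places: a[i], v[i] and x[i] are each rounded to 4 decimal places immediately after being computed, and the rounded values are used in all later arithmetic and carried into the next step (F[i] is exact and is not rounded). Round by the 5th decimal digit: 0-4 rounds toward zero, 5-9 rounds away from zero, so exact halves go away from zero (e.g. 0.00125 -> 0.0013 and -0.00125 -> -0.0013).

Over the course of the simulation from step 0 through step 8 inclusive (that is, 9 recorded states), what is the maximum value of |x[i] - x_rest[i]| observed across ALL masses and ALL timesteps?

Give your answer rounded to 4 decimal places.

Answer: 2.3169

Derivation:
Step 0: x=[2.0000 8.0000] v=[0.0000 -2.0000]
Step 1: x=[2.6400 7.3600] v=[3.2000 -3.2000]
Step 2: x=[3.6128 6.5824] v=[4.8640 -3.8880]
Step 3: x=[4.4827 5.8072] v=[4.3494 -3.8758]
Step 4: x=[4.8473 5.1661] v=[1.8228 -3.2056]
Step 5: x=[4.4873 4.7395] v=[-1.8000 -2.1331]
Step 6: x=[3.4497 4.5327] v=[-5.1881 -1.0340]
Step 7: x=[2.0334 4.4793] v=[-7.0815 -0.2672]
Step 8: x=[0.6831 4.4702] v=[-6.7515 -0.0456]
Max displacement = 2.3169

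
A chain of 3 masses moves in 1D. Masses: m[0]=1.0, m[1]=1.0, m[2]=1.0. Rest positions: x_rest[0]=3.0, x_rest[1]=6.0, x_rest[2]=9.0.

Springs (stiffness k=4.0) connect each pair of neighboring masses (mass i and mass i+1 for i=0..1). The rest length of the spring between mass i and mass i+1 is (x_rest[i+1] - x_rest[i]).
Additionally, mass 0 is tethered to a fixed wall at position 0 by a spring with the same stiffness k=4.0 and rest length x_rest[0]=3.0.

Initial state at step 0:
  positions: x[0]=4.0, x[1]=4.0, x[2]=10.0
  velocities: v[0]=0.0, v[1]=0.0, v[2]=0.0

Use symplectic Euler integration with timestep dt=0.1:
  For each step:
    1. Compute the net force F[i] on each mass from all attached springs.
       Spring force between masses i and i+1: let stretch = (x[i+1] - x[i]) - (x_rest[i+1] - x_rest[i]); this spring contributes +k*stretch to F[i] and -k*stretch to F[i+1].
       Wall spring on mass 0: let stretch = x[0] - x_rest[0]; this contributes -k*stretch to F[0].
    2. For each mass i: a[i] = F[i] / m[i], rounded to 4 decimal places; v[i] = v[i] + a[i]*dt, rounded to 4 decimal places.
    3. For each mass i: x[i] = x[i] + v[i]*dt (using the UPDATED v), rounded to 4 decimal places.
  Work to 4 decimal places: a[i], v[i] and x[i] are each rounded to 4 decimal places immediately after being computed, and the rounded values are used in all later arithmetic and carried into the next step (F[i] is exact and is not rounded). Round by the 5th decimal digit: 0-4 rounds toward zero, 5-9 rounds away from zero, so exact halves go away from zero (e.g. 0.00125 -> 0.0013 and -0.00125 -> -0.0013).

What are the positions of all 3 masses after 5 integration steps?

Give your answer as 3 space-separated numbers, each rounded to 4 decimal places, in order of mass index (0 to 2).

Answer: 2.3034 6.6408 8.6559

Derivation:
Step 0: x=[4.0000 4.0000 10.0000] v=[0.0000 0.0000 0.0000]
Step 1: x=[3.8400 4.2400 9.8800] v=[-1.6000 2.4000 -1.2000]
Step 2: x=[3.5424 4.6896 9.6544] v=[-2.9760 4.4960 -2.2560]
Step 3: x=[3.1490 5.2919 9.3502] v=[-3.9341 6.0230 -3.0419]
Step 4: x=[2.7154 5.9708 9.0037] v=[-4.3365 6.7892 -3.4652]
Step 5: x=[2.3034 6.6408 8.6559] v=[-4.1205 6.7002 -3.4784]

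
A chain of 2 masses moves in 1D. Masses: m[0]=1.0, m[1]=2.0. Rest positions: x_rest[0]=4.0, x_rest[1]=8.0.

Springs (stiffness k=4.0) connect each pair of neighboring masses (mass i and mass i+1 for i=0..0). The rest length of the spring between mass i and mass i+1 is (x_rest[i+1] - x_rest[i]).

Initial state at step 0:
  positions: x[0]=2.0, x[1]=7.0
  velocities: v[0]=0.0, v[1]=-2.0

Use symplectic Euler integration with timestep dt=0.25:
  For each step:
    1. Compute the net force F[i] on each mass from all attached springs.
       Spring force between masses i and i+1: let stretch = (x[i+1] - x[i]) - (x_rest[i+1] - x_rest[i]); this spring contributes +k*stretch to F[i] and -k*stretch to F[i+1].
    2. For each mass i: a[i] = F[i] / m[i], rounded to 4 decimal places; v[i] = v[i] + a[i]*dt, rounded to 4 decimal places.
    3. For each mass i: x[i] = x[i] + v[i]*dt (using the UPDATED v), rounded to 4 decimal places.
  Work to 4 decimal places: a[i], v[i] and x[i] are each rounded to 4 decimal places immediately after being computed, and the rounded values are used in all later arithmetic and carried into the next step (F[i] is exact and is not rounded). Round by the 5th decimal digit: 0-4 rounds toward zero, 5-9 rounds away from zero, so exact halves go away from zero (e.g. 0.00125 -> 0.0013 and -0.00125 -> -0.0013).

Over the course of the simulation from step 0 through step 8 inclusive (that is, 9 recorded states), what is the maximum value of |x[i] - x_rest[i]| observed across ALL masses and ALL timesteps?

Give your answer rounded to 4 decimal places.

Answer: 4.9340

Derivation:
Step 0: x=[2.0000 7.0000] v=[0.0000 -2.0000]
Step 1: x=[2.2500 6.3750] v=[1.0000 -2.5000]
Step 2: x=[2.5313 5.7344] v=[1.1250 -2.5625]
Step 3: x=[2.6133 5.1934] v=[0.3281 -2.1641]
Step 4: x=[2.3404 4.8299] v=[-1.0918 -1.4542]
Step 5: x=[1.6898 4.6552] v=[-2.6023 -0.6990]
Step 6: x=[0.7806 4.6098] v=[-3.6369 -0.1817]
Step 7: x=[-0.1713 4.5857] v=[-3.8077 -0.0963]
Step 8: x=[-0.9340 4.4670] v=[-3.0507 -0.4748]
Max displacement = 4.9340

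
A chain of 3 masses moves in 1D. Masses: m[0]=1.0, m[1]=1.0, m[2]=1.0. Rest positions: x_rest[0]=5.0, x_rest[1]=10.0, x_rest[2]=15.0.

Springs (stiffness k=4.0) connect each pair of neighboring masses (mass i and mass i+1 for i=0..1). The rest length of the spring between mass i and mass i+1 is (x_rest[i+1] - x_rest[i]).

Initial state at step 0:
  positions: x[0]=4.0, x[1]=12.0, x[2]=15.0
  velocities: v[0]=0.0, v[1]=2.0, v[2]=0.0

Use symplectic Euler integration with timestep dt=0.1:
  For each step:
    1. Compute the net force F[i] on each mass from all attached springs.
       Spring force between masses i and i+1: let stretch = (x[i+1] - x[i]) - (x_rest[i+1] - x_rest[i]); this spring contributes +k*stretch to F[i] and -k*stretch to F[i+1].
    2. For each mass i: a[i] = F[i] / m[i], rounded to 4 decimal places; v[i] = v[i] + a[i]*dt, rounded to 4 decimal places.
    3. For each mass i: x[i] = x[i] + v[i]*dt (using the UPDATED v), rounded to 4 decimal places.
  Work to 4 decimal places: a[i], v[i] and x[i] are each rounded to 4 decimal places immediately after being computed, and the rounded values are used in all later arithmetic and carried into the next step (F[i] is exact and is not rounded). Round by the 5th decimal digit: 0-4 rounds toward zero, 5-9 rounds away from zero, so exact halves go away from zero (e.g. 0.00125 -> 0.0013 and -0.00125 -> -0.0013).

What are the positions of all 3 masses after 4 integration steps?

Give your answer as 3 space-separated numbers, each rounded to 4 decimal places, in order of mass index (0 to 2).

Step 0: x=[4.0000 12.0000 15.0000] v=[0.0000 2.0000 0.0000]
Step 1: x=[4.1200 12.0000 15.0800] v=[1.2000 0.0000 0.8000]
Step 2: x=[4.3552 11.8080 15.2368] v=[2.3520 -1.9200 1.5680]
Step 3: x=[4.6885 11.4550 15.4565] v=[3.3331 -3.5296 2.1965]
Step 4: x=[5.0925 10.9914 15.7161] v=[4.0397 -4.6356 2.5959]

Answer: 5.0925 10.9914 15.7161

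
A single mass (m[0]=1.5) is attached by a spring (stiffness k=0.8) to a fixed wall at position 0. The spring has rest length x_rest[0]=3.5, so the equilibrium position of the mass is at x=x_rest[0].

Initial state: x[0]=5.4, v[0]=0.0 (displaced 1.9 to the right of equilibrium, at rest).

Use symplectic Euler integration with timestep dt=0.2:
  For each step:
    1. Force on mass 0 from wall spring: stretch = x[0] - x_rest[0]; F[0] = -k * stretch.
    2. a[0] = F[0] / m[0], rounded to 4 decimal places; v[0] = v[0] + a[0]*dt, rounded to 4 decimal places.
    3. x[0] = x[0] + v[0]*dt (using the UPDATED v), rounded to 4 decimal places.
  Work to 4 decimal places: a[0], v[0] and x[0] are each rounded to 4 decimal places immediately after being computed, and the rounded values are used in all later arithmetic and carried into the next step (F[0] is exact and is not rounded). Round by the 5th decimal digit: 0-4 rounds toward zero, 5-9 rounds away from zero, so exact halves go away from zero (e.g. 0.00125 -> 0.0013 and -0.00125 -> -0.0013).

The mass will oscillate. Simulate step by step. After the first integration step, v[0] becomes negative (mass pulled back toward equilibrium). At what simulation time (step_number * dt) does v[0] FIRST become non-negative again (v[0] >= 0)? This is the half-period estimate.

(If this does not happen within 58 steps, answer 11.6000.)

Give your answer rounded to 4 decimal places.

Answer: 4.4000

Derivation:
Step 0: x=[5.4000] v=[0.0000]
Step 1: x=[5.3595] v=[-0.2027]
Step 2: x=[5.2793] v=[-0.4010]
Step 3: x=[5.1611] v=[-0.5908]
Step 4: x=[5.0075] v=[-0.7680]
Step 5: x=[4.8217] v=[-0.9288]
Step 6: x=[4.6077] v=[-1.0698]
Step 7: x=[4.3701] v=[-1.1880]
Step 8: x=[4.1139] v=[-1.2808]
Step 9: x=[3.8446] v=[-1.3463]
Step 10: x=[3.5680] v=[-1.3831]
Step 11: x=[3.2899] v=[-1.3904]
Step 12: x=[3.0163] v=[-1.3680]
Step 13: x=[2.7530] v=[-1.3164]
Step 14: x=[2.5057] v=[-1.2367]
Step 15: x=[2.2796] v=[-1.1306]
Step 16: x=[2.0795] v=[-1.0004]
Step 17: x=[1.9097] v=[-0.8489]
Step 18: x=[1.7738] v=[-0.6793]
Step 19: x=[1.6748] v=[-0.4952]
Step 20: x=[1.6147] v=[-0.3005]
Step 21: x=[1.5948] v=[-0.0994]
Step 22: x=[1.6156] v=[0.1038]
First v>=0 after going negative at step 22, time=4.4000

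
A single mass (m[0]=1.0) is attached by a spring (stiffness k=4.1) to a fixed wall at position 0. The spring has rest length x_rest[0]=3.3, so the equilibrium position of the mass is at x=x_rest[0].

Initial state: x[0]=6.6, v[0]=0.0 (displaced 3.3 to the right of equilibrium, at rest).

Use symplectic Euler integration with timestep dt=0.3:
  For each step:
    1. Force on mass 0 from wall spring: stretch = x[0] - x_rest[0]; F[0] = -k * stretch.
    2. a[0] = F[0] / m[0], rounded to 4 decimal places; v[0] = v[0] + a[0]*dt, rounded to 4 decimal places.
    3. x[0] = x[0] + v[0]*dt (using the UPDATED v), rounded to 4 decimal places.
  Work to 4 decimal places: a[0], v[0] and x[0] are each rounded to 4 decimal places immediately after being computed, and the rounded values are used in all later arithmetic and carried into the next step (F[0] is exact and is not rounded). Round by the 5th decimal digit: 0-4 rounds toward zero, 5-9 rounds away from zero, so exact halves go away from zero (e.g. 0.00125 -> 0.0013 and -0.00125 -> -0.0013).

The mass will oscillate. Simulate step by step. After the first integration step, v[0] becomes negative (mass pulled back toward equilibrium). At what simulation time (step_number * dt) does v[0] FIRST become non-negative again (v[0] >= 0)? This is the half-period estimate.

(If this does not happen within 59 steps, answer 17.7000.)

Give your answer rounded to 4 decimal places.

Step 0: x=[6.6000] v=[0.0000]
Step 1: x=[5.3823] v=[-4.0590]
Step 2: x=[3.3962] v=[-6.6202]
Step 3: x=[1.3747] v=[-6.7385]
Step 4: x=[0.0636] v=[-4.3704]
Step 5: x=[-0.0533] v=[-0.3896]
Step 6: x=[1.0672] v=[3.7350]
First v>=0 after going negative at step 6, time=1.8000

Answer: 1.8000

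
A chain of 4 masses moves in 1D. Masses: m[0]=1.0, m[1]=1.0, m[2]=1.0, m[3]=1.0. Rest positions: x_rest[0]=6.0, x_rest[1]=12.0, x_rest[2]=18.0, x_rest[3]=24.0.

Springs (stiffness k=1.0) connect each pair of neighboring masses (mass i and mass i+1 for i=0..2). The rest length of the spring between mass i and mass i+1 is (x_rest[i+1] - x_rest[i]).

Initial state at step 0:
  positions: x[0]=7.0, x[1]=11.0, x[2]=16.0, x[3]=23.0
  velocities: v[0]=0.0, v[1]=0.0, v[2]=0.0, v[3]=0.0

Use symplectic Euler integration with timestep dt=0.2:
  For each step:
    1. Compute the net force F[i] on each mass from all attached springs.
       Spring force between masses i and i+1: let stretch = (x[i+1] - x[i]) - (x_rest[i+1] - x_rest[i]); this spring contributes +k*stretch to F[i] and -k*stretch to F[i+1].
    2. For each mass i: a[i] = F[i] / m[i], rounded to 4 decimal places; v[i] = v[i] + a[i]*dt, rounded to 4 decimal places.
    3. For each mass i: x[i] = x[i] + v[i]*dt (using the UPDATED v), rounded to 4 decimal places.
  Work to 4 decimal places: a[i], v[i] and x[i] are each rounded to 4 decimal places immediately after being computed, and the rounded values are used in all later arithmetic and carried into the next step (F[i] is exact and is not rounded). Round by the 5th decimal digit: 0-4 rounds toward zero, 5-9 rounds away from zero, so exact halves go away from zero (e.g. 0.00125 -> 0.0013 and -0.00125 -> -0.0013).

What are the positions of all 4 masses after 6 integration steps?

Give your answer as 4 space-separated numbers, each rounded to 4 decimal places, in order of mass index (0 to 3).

Step 0: x=[7.0000 11.0000 16.0000 23.0000] v=[0.0000 0.0000 0.0000 0.0000]
Step 1: x=[6.9200 11.0400 16.0800 22.9600] v=[-0.4000 0.2000 0.4000 -0.2000]
Step 2: x=[6.7648 11.1168 16.2336 22.8848] v=[-0.7760 0.3840 0.7680 -0.3760]
Step 3: x=[6.5437 11.2242 16.4486 22.7836] v=[-1.1056 0.5370 1.0749 -0.5062]
Step 4: x=[6.2698 11.3534 16.7080 22.6690] v=[-1.3695 0.6458 1.2970 -0.5732]
Step 5: x=[5.9592 11.4934 16.9917 22.5559] v=[-1.5528 0.7000 1.4183 -0.5654]
Step 6: x=[5.6300 11.6320 17.2780 22.4603] v=[-1.6460 0.6928 1.4315 -0.4782]

Answer: 5.6300 11.6320 17.2780 22.4603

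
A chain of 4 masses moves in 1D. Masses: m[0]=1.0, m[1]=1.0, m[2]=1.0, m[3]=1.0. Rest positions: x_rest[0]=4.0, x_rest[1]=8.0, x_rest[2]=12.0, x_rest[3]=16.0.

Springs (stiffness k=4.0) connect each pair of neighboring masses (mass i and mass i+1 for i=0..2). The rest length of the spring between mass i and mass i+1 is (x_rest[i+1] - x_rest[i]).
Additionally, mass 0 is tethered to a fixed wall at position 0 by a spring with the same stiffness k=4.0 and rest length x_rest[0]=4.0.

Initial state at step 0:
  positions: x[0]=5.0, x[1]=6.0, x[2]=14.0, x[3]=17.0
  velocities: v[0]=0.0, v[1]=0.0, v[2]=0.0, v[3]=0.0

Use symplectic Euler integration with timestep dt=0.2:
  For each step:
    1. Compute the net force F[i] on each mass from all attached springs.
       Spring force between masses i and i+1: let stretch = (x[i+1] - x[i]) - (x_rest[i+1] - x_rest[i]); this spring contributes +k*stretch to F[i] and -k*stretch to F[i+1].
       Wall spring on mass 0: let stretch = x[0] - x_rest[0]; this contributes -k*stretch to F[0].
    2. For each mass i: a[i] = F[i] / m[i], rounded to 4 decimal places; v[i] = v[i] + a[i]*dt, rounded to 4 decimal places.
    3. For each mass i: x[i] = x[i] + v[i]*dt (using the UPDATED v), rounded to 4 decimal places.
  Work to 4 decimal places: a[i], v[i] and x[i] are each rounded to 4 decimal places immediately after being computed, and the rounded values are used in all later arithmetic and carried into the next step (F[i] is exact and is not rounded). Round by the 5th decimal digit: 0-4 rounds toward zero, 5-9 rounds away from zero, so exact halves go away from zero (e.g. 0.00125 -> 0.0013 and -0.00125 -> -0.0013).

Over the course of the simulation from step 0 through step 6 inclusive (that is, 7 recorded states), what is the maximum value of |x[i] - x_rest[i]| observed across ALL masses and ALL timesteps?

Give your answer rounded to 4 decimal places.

Answer: 2.4522

Derivation:
Step 0: x=[5.0000 6.0000 14.0000 17.0000] v=[0.0000 0.0000 0.0000 0.0000]
Step 1: x=[4.3600 7.1200 13.2000 17.1600] v=[-3.2000 5.6000 -4.0000 0.8000]
Step 2: x=[3.4640 8.7712 12.0608 17.3264] v=[-4.4800 8.2560 -5.6960 0.8320]
Step 3: x=[2.8629 10.0996 11.2378 17.2903] v=[-3.0054 6.6419 -4.1152 -0.1805]
Step 4: x=[2.9616 10.4522 11.2010 16.9258] v=[0.4936 1.7631 -0.1838 -1.8225]
Step 5: x=[3.7850 9.7261 11.9604 16.2853] v=[4.1168 -3.6303 3.7970 -3.2023]
Step 6: x=[4.9533 8.4070 13.0543 15.5929] v=[5.8417 -6.5957 5.4695 -3.4622]
Max displacement = 2.4522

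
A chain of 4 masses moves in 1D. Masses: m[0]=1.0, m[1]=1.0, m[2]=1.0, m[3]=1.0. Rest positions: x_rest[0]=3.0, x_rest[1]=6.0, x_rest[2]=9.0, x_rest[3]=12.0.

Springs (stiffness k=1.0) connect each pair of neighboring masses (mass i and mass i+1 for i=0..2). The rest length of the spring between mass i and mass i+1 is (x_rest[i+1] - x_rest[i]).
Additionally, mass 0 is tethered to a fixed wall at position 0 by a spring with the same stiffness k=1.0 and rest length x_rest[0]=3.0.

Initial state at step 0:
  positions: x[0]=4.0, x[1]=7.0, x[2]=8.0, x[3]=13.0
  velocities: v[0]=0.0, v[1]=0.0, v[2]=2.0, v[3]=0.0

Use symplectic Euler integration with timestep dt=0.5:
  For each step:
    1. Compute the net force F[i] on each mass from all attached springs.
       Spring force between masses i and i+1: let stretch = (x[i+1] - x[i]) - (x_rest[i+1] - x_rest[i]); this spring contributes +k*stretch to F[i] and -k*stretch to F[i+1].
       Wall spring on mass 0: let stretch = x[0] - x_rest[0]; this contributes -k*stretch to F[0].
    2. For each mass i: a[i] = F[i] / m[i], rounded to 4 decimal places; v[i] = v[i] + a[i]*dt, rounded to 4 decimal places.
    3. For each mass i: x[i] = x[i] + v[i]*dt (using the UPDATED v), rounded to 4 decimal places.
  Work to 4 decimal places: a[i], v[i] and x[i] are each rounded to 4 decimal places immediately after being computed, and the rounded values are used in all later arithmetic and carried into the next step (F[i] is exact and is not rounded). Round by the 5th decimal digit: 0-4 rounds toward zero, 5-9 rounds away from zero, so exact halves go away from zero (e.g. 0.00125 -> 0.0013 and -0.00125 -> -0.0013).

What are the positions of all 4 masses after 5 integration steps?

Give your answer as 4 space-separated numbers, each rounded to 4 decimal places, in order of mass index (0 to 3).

Step 0: x=[4.0000 7.0000 8.0000 13.0000] v=[0.0000 0.0000 2.0000 0.0000]
Step 1: x=[3.7500 6.5000 10.0000 12.5000] v=[-0.5000 -1.0000 4.0000 -1.0000]
Step 2: x=[3.2500 6.1875 11.7500 12.1250] v=[-1.0000 -0.6250 3.5000 -0.7500]
Step 3: x=[2.6719 6.5313 12.2032 12.4063] v=[-1.1563 0.6875 0.9063 0.5625]
Step 4: x=[2.3906 7.3282 11.2892 13.3868] v=[-0.5626 1.5938 -1.8281 1.9610]
Step 5: x=[2.7461 7.8810 9.9093 14.5929] v=[0.7109 1.1055 -2.7598 2.4122]

Answer: 2.7461 7.8810 9.9093 14.5929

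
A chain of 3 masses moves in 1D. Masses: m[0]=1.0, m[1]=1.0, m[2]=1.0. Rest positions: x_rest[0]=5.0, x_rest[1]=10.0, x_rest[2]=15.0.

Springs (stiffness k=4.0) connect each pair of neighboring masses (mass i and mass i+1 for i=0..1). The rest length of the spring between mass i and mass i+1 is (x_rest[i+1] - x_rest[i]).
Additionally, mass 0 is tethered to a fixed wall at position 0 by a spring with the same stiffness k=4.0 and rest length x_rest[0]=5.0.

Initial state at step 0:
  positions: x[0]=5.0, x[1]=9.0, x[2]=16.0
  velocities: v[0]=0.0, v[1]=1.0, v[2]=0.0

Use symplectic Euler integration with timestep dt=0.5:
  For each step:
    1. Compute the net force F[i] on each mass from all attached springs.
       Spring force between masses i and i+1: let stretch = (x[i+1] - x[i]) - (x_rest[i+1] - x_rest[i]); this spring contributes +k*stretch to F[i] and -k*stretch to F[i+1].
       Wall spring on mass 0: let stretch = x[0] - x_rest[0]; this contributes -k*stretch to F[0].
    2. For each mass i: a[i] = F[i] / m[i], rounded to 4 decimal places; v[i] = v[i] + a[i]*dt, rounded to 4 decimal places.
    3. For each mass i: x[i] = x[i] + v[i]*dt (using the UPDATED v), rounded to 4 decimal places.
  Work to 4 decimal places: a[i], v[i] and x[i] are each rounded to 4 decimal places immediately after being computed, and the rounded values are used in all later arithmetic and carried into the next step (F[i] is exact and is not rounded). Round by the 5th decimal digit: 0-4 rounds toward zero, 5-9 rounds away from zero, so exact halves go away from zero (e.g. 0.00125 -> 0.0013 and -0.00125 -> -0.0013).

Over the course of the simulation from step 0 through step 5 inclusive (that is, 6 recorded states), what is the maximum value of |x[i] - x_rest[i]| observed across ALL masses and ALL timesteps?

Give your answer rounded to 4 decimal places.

Answer: 2.5000

Derivation:
Step 0: x=[5.0000 9.0000 16.0000] v=[0.0000 1.0000 0.0000]
Step 1: x=[4.0000 12.5000 14.0000] v=[-2.0000 7.0000 -4.0000]
Step 2: x=[7.5000 9.0000 15.5000] v=[7.0000 -7.0000 3.0000]
Step 3: x=[5.0000 10.5000 15.5000] v=[-5.0000 3.0000 0.0000]
Step 4: x=[3.0000 11.5000 15.5000] v=[-4.0000 2.0000 0.0000]
Step 5: x=[6.5000 8.0000 16.5000] v=[7.0000 -7.0000 2.0000]
Max displacement = 2.5000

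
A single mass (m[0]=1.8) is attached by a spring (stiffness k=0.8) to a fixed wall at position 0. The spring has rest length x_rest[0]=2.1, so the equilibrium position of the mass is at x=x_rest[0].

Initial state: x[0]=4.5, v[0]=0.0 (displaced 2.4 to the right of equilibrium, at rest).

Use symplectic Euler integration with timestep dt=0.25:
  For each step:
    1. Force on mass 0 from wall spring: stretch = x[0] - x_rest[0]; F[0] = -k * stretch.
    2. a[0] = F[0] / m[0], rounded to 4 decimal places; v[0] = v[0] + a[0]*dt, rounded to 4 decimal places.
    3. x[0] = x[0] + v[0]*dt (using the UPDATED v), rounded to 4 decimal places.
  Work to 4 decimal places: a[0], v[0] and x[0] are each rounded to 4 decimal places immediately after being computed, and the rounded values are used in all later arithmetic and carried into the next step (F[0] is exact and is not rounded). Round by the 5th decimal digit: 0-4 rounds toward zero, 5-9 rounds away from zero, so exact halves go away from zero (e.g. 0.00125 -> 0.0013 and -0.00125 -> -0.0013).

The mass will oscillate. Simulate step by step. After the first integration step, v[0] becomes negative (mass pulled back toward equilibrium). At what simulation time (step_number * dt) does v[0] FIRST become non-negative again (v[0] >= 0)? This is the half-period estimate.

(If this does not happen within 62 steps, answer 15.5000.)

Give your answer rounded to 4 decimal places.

Step 0: x=[4.5000] v=[0.0000]
Step 1: x=[4.4333] v=[-0.2667]
Step 2: x=[4.3018] v=[-0.5260]
Step 3: x=[4.1091] v=[-0.7707]
Step 4: x=[3.8606] v=[-0.9939]
Step 5: x=[3.5632] v=[-1.1895]
Step 6: x=[3.2252] v=[-1.3521]
Step 7: x=[2.8559] v=[-1.4771]
Step 8: x=[2.4656] v=[-1.5611]
Step 9: x=[2.0652] v=[-1.6017]
Step 10: x=[1.6658] v=[-1.5978]
Step 11: x=[1.2784] v=[-1.5496]
Step 12: x=[0.9138] v=[-1.4583]
Step 13: x=[0.5822] v=[-1.3265]
Step 14: x=[0.2927] v=[-1.1579]
Step 15: x=[0.0534] v=[-0.9571]
Step 16: x=[-0.1290] v=[-0.7297]
Step 17: x=[-0.2495] v=[-0.4820]
Step 18: x=[-0.3048] v=[-0.2210]
Step 19: x=[-0.2933] v=[0.0462]
First v>=0 after going negative at step 19, time=4.7500

Answer: 4.7500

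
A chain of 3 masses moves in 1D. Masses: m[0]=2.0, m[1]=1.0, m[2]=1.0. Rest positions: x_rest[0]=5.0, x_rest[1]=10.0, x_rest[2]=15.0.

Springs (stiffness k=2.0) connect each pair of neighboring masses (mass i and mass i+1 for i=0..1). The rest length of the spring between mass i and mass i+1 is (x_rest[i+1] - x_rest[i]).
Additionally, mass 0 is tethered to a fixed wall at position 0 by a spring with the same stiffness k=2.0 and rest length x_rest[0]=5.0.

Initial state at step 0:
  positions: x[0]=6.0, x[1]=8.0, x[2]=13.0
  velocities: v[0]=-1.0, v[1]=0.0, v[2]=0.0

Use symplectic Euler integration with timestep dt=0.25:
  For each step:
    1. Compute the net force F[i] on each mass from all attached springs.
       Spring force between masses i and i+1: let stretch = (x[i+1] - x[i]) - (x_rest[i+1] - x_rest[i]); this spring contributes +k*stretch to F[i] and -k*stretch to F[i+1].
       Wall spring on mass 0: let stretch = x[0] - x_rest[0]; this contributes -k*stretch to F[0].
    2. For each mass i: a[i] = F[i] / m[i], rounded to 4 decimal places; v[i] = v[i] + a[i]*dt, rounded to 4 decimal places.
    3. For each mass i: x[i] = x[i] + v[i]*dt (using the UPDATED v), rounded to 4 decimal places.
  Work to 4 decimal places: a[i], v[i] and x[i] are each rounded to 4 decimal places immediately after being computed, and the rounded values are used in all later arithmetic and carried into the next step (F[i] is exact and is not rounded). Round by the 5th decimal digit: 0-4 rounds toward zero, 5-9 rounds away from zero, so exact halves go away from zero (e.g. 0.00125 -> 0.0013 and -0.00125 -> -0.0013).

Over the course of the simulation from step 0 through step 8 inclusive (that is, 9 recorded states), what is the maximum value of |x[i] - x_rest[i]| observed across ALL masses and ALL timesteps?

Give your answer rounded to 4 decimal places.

Answer: 2.1488

Derivation:
Step 0: x=[6.0000 8.0000 13.0000] v=[-1.0000 0.0000 0.0000]
Step 1: x=[5.5000 8.3750 13.0000] v=[-2.0000 1.5000 0.0000]
Step 2: x=[4.8359 8.9688 13.0469] v=[-2.6563 2.3750 0.1875]
Step 3: x=[4.1279 9.5557 13.2090] v=[-2.8321 2.3476 0.6485]
Step 4: x=[3.5011 9.9208 13.5395] v=[-2.5071 1.4604 1.3219]
Step 5: x=[3.0567 9.9358 14.0427] v=[-1.7775 0.0599 2.0126]
Step 6: x=[2.8512 9.6043 14.6575] v=[-0.8219 -1.3262 2.4592]
Step 7: x=[2.8896 9.0603 15.2657] v=[0.1536 -2.1762 2.4326]
Step 8: x=[3.1331 8.5206 15.7232] v=[0.9739 -2.1589 1.8299]
Max displacement = 2.1488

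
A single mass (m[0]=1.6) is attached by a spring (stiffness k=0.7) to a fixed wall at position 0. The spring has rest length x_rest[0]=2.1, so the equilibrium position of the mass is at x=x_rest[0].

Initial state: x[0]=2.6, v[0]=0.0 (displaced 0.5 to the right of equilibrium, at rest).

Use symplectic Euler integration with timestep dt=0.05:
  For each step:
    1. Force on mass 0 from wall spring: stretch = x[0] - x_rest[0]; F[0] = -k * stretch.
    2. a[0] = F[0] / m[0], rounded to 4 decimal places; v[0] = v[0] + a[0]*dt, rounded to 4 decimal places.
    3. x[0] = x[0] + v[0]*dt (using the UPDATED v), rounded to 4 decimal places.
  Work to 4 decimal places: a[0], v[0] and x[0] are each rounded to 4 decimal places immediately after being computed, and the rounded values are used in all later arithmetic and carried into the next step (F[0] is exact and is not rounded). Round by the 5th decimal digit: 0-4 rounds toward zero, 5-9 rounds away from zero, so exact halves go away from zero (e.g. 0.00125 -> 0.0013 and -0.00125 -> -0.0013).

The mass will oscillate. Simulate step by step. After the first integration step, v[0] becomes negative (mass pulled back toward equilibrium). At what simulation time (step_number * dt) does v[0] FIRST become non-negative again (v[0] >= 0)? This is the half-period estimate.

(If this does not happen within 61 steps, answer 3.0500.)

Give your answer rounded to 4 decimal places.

Answer: 3.0500

Derivation:
Step 0: x=[2.6000] v=[0.0000]
Step 1: x=[2.5995] v=[-0.0109]
Step 2: x=[2.5984] v=[-0.0218]
Step 3: x=[2.5968] v=[-0.0327]
Step 4: x=[2.5946] v=[-0.0436]
Step 5: x=[2.5919] v=[-0.0544]
Step 6: x=[2.5886] v=[-0.0652]
Step 7: x=[2.5848] v=[-0.0759]
Step 8: x=[2.5805] v=[-0.0865]
Step 9: x=[2.5757] v=[-0.0970]
Step 10: x=[2.5703] v=[-0.1074]
Step 11: x=[2.5644] v=[-0.1177]
Step 12: x=[2.5580] v=[-0.1279]
Step 13: x=[2.5511] v=[-0.1379]
Step 14: x=[2.5437] v=[-0.1478]
Step 15: x=[2.5358] v=[-0.1575]
Step 16: x=[2.5275] v=[-0.1670]
Step 17: x=[2.5187] v=[-0.1764]
Step 18: x=[2.5094] v=[-0.1856]
Step 19: x=[2.4997] v=[-0.1946]
Step 20: x=[2.4895] v=[-0.2033]
Step 21: x=[2.4789] v=[-0.2118]
Step 22: x=[2.4679] v=[-0.2201]
Step 23: x=[2.4565] v=[-0.2282]
Step 24: x=[2.4447] v=[-0.2360]
Step 25: x=[2.4325] v=[-0.2435]
Step 26: x=[2.4200] v=[-0.2508]
Step 27: x=[2.4071] v=[-0.2578]
Step 28: x=[2.3939] v=[-0.2645]
Step 29: x=[2.3804] v=[-0.2709]
Step 30: x=[2.3666] v=[-0.2770]
Step 31: x=[2.3525] v=[-0.2828]
Step 32: x=[2.3381] v=[-0.2883]
Step 33: x=[2.3234] v=[-0.2935]
Step 34: x=[2.3085] v=[-0.2984]
Step 35: x=[2.2934] v=[-0.3030]
Step 36: x=[2.2780] v=[-0.3072]
Step 37: x=[2.2624] v=[-0.3111]
Step 38: x=[2.2467] v=[-0.3147]
Step 39: x=[2.2308] v=[-0.3179]
Step 40: x=[2.2148] v=[-0.3208]
Step 41: x=[2.1986] v=[-0.3233]
Step 42: x=[2.1823] v=[-0.3255]
Step 43: x=[2.1659] v=[-0.3273]
Step 44: x=[2.1495] v=[-0.3287]
Step 45: x=[2.1330] v=[-0.3298]
Step 46: x=[2.1165] v=[-0.3305]
Step 47: x=[2.1000] v=[-0.3309]
Step 48: x=[2.0835] v=[-0.3309]
Step 49: x=[2.0670] v=[-0.3305]
Step 50: x=[2.0505] v=[-0.3298]
Step 51: x=[2.0341] v=[-0.3287]
Step 52: x=[2.0177] v=[-0.3273]
Step 53: x=[2.0014] v=[-0.3255]
Step 54: x=[1.9852] v=[-0.3233]
Step 55: x=[1.9692] v=[-0.3208]
Step 56: x=[1.9533] v=[-0.3179]
Step 57: x=[1.9376] v=[-0.3147]
Step 58: x=[1.9220] v=[-0.3111]
Step 59: x=[1.9066] v=[-0.3072]
Step 60: x=[1.8915] v=[-0.3030]
Step 61: x=[1.8766] v=[-0.2984]
v[0] did not become non-negative within 61 steps; using fallback time=3.0500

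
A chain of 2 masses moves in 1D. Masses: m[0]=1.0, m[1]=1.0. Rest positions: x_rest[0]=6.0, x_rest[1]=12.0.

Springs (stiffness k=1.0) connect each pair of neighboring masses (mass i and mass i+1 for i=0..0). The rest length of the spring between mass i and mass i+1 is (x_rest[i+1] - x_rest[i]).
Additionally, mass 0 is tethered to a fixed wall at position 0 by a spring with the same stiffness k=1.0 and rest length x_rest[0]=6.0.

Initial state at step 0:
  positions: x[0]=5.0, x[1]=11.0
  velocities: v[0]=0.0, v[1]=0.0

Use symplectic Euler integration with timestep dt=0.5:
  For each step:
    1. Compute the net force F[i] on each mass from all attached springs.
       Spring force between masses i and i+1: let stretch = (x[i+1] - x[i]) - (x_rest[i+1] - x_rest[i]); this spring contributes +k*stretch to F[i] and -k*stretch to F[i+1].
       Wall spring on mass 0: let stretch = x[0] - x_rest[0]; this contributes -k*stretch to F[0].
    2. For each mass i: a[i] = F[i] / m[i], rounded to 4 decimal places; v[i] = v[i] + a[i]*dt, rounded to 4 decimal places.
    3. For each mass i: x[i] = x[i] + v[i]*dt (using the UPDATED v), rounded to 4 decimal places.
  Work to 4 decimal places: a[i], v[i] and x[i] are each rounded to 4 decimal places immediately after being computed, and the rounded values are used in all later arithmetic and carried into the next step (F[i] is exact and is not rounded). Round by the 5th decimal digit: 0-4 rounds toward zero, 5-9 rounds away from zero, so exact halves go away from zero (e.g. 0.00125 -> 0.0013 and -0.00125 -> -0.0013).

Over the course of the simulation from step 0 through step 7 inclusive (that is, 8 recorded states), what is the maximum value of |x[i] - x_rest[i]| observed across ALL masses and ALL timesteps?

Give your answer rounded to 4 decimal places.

Step 0: x=[5.0000 11.0000] v=[0.0000 0.0000]
Step 1: x=[5.2500 11.0000] v=[0.5000 0.0000]
Step 2: x=[5.6250 11.0625] v=[0.7500 0.1250]
Step 3: x=[5.9532 11.2657] v=[0.6563 0.4063]
Step 4: x=[6.1212 11.6408] v=[0.3360 0.7501]
Step 5: x=[6.1388 12.1360] v=[0.0352 0.9903]
Step 6: x=[6.1210 12.6319] v=[-0.0356 0.9917]
Step 7: x=[6.2007 13.0001] v=[0.1594 0.7363]
Max displacement = 1.0001

Answer: 1.0001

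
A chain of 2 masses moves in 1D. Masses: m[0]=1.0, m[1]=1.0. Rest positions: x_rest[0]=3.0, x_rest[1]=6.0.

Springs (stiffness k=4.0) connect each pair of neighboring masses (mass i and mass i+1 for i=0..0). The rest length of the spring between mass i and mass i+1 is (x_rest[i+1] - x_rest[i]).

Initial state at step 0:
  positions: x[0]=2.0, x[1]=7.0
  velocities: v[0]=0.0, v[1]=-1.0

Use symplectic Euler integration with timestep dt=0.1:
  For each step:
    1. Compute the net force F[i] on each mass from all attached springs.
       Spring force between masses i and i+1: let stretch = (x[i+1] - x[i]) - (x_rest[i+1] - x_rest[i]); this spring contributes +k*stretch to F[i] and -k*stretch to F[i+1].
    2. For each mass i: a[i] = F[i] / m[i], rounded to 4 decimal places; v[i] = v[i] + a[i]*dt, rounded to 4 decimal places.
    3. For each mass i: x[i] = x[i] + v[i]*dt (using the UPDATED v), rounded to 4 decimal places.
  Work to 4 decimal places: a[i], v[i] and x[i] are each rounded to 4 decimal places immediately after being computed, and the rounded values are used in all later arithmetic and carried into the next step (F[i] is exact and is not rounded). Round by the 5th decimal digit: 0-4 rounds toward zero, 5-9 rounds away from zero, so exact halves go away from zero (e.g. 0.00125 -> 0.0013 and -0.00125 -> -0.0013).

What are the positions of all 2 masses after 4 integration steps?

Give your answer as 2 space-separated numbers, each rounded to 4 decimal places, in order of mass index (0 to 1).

Answer: 2.6694 5.9306

Derivation:
Step 0: x=[2.0000 7.0000] v=[0.0000 -1.0000]
Step 1: x=[2.0800 6.8200] v=[0.8000 -1.8000]
Step 2: x=[2.2296 6.5704] v=[1.4960 -2.4960]
Step 3: x=[2.4328 6.2672] v=[2.0323 -3.0323]
Step 4: x=[2.6694 5.9306] v=[2.3661 -3.3661]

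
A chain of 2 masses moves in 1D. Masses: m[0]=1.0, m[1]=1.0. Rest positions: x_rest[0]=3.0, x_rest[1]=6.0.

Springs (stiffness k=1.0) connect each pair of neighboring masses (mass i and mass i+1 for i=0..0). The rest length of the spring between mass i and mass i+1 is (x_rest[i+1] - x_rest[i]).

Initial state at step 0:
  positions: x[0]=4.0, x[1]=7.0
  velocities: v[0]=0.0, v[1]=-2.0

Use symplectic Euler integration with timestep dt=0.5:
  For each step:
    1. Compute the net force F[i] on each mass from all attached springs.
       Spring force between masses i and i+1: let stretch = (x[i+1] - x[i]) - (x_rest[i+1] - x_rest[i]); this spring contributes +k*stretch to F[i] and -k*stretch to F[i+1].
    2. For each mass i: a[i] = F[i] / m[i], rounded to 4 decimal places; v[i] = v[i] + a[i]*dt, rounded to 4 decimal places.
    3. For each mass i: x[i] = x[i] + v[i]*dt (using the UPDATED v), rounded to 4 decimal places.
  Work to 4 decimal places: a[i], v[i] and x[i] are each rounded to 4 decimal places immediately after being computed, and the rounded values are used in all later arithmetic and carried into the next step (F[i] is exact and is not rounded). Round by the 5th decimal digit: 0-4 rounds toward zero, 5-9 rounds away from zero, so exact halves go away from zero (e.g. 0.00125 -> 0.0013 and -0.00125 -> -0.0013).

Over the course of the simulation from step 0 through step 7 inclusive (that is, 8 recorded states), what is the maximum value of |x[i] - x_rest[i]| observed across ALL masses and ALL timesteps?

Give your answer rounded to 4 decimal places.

Step 0: x=[4.0000 7.0000] v=[0.0000 -2.0000]
Step 1: x=[4.0000 6.0000] v=[0.0000 -2.0000]
Step 2: x=[3.7500 5.2500] v=[-0.5000 -1.5000]
Step 3: x=[3.1250 4.8750] v=[-1.2500 -0.7500]
Step 4: x=[2.1875 4.8125] v=[-1.8750 -0.1250]
Step 5: x=[1.1563 4.8438] v=[-2.0625 0.0625]
Step 6: x=[0.2969 4.7032] v=[-1.7188 -0.2813]
Step 7: x=[-0.2110 4.2110] v=[-1.0157 -0.9845]
Max displacement = 3.2110

Answer: 3.2110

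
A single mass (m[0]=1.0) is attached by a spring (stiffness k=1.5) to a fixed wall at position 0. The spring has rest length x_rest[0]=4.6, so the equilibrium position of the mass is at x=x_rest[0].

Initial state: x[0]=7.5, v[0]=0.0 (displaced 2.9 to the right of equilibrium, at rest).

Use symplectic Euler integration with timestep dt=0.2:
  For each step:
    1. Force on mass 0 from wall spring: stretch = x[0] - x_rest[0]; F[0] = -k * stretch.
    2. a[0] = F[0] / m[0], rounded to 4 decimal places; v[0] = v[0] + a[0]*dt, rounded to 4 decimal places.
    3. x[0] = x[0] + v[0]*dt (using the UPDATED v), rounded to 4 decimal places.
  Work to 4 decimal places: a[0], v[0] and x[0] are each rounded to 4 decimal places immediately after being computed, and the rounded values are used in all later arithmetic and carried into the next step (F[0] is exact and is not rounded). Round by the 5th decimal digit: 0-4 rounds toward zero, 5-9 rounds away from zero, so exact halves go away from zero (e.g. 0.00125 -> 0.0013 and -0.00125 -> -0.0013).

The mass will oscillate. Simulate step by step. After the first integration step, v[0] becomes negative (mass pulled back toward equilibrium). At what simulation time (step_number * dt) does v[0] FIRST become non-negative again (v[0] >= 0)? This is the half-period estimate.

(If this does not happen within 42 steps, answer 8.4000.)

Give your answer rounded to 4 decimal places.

Answer: 2.6000

Derivation:
Step 0: x=[7.5000] v=[0.0000]
Step 1: x=[7.3260] v=[-0.8700]
Step 2: x=[6.9884] v=[-1.6878]
Step 3: x=[6.5075] v=[-2.4043]
Step 4: x=[5.9122] v=[-2.9766]
Step 5: x=[5.2381] v=[-3.3703]
Step 6: x=[4.5258] v=[-3.5617]
Step 7: x=[3.8179] v=[-3.5394]
Step 8: x=[3.1569] v=[-3.3048]
Step 9: x=[2.5825] v=[-2.8719]
Step 10: x=[2.1292] v=[-2.2666]
Step 11: x=[1.8241] v=[-1.5254]
Step 12: x=[1.6856] v=[-0.6926]
Step 13: x=[1.7219] v=[0.1817]
First v>=0 after going negative at step 13, time=2.6000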